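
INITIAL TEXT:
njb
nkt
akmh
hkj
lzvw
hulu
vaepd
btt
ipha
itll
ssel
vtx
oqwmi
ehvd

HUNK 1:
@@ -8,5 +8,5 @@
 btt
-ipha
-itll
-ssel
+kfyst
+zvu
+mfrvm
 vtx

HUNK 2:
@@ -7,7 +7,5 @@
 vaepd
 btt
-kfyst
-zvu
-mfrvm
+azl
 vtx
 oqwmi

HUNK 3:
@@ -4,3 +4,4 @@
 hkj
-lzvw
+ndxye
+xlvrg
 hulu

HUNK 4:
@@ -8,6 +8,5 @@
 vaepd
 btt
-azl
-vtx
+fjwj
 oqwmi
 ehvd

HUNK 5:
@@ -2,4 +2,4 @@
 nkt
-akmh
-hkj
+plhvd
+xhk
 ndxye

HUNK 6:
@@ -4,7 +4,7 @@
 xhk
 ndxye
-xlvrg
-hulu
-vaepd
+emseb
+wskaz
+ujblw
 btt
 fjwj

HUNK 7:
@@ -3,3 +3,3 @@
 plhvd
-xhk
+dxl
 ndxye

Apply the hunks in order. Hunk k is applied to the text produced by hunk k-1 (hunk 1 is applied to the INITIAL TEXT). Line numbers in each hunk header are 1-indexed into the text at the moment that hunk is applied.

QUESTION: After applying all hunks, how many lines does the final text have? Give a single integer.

Answer: 12

Derivation:
Hunk 1: at line 8 remove [ipha,itll,ssel] add [kfyst,zvu,mfrvm] -> 14 lines: njb nkt akmh hkj lzvw hulu vaepd btt kfyst zvu mfrvm vtx oqwmi ehvd
Hunk 2: at line 7 remove [kfyst,zvu,mfrvm] add [azl] -> 12 lines: njb nkt akmh hkj lzvw hulu vaepd btt azl vtx oqwmi ehvd
Hunk 3: at line 4 remove [lzvw] add [ndxye,xlvrg] -> 13 lines: njb nkt akmh hkj ndxye xlvrg hulu vaepd btt azl vtx oqwmi ehvd
Hunk 4: at line 8 remove [azl,vtx] add [fjwj] -> 12 lines: njb nkt akmh hkj ndxye xlvrg hulu vaepd btt fjwj oqwmi ehvd
Hunk 5: at line 2 remove [akmh,hkj] add [plhvd,xhk] -> 12 lines: njb nkt plhvd xhk ndxye xlvrg hulu vaepd btt fjwj oqwmi ehvd
Hunk 6: at line 4 remove [xlvrg,hulu,vaepd] add [emseb,wskaz,ujblw] -> 12 lines: njb nkt plhvd xhk ndxye emseb wskaz ujblw btt fjwj oqwmi ehvd
Hunk 7: at line 3 remove [xhk] add [dxl] -> 12 lines: njb nkt plhvd dxl ndxye emseb wskaz ujblw btt fjwj oqwmi ehvd
Final line count: 12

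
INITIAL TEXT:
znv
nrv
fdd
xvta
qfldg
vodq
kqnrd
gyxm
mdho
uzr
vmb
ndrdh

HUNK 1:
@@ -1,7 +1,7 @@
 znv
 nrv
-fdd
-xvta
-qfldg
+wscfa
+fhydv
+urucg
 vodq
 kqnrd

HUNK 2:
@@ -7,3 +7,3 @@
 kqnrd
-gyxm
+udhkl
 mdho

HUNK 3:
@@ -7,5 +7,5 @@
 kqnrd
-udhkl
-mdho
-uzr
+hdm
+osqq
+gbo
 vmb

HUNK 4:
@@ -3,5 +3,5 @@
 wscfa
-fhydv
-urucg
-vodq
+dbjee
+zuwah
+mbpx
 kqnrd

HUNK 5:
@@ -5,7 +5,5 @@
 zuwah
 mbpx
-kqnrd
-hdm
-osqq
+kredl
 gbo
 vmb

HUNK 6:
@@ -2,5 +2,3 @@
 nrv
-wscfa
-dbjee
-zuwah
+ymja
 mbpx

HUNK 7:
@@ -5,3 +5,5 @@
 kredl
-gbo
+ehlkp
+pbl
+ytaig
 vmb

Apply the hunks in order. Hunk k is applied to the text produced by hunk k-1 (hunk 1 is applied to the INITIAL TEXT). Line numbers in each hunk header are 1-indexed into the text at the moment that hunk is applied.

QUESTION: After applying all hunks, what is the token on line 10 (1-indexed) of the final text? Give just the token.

Answer: ndrdh

Derivation:
Hunk 1: at line 1 remove [fdd,xvta,qfldg] add [wscfa,fhydv,urucg] -> 12 lines: znv nrv wscfa fhydv urucg vodq kqnrd gyxm mdho uzr vmb ndrdh
Hunk 2: at line 7 remove [gyxm] add [udhkl] -> 12 lines: znv nrv wscfa fhydv urucg vodq kqnrd udhkl mdho uzr vmb ndrdh
Hunk 3: at line 7 remove [udhkl,mdho,uzr] add [hdm,osqq,gbo] -> 12 lines: znv nrv wscfa fhydv urucg vodq kqnrd hdm osqq gbo vmb ndrdh
Hunk 4: at line 3 remove [fhydv,urucg,vodq] add [dbjee,zuwah,mbpx] -> 12 lines: znv nrv wscfa dbjee zuwah mbpx kqnrd hdm osqq gbo vmb ndrdh
Hunk 5: at line 5 remove [kqnrd,hdm,osqq] add [kredl] -> 10 lines: znv nrv wscfa dbjee zuwah mbpx kredl gbo vmb ndrdh
Hunk 6: at line 2 remove [wscfa,dbjee,zuwah] add [ymja] -> 8 lines: znv nrv ymja mbpx kredl gbo vmb ndrdh
Hunk 7: at line 5 remove [gbo] add [ehlkp,pbl,ytaig] -> 10 lines: znv nrv ymja mbpx kredl ehlkp pbl ytaig vmb ndrdh
Final line 10: ndrdh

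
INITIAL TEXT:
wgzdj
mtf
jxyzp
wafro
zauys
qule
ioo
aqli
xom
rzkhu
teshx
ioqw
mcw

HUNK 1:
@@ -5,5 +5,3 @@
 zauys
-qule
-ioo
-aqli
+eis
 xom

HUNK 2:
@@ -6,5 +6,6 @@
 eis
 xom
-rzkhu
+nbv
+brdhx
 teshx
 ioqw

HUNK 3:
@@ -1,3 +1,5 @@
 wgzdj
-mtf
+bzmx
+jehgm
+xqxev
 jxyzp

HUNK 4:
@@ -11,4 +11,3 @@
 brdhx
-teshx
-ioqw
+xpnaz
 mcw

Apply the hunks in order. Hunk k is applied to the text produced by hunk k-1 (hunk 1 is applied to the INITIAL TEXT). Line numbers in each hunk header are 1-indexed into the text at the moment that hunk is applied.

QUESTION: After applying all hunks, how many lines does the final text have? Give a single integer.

Hunk 1: at line 5 remove [qule,ioo,aqli] add [eis] -> 11 lines: wgzdj mtf jxyzp wafro zauys eis xom rzkhu teshx ioqw mcw
Hunk 2: at line 6 remove [rzkhu] add [nbv,brdhx] -> 12 lines: wgzdj mtf jxyzp wafro zauys eis xom nbv brdhx teshx ioqw mcw
Hunk 3: at line 1 remove [mtf] add [bzmx,jehgm,xqxev] -> 14 lines: wgzdj bzmx jehgm xqxev jxyzp wafro zauys eis xom nbv brdhx teshx ioqw mcw
Hunk 4: at line 11 remove [teshx,ioqw] add [xpnaz] -> 13 lines: wgzdj bzmx jehgm xqxev jxyzp wafro zauys eis xom nbv brdhx xpnaz mcw
Final line count: 13

Answer: 13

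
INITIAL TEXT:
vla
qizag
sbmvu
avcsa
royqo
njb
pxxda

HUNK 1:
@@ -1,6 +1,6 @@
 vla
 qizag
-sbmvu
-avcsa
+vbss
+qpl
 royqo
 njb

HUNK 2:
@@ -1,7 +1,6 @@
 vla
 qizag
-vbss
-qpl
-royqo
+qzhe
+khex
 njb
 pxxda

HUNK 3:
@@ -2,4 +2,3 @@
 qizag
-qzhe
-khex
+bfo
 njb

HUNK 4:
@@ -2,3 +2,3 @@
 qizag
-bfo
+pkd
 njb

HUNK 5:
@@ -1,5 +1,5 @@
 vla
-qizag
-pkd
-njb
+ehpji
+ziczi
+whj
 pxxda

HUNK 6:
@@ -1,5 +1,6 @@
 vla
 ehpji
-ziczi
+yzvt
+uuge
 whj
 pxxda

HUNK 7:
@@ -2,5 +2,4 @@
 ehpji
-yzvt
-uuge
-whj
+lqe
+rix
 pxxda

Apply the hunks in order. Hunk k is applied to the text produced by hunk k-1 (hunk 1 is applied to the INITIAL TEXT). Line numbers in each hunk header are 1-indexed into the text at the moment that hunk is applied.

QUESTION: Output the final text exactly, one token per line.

Answer: vla
ehpji
lqe
rix
pxxda

Derivation:
Hunk 1: at line 1 remove [sbmvu,avcsa] add [vbss,qpl] -> 7 lines: vla qizag vbss qpl royqo njb pxxda
Hunk 2: at line 1 remove [vbss,qpl,royqo] add [qzhe,khex] -> 6 lines: vla qizag qzhe khex njb pxxda
Hunk 3: at line 2 remove [qzhe,khex] add [bfo] -> 5 lines: vla qizag bfo njb pxxda
Hunk 4: at line 2 remove [bfo] add [pkd] -> 5 lines: vla qizag pkd njb pxxda
Hunk 5: at line 1 remove [qizag,pkd,njb] add [ehpji,ziczi,whj] -> 5 lines: vla ehpji ziczi whj pxxda
Hunk 6: at line 1 remove [ziczi] add [yzvt,uuge] -> 6 lines: vla ehpji yzvt uuge whj pxxda
Hunk 7: at line 2 remove [yzvt,uuge,whj] add [lqe,rix] -> 5 lines: vla ehpji lqe rix pxxda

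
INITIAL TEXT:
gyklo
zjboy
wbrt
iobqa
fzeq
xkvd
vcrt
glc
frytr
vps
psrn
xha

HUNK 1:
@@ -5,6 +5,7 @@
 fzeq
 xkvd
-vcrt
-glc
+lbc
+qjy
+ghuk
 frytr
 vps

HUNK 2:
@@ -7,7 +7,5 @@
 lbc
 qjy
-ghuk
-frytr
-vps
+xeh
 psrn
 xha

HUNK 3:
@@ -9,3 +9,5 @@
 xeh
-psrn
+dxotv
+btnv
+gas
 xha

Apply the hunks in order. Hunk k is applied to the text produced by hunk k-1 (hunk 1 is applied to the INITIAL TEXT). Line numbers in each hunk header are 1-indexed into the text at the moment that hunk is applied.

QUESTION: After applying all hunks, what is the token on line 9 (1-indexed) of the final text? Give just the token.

Answer: xeh

Derivation:
Hunk 1: at line 5 remove [vcrt,glc] add [lbc,qjy,ghuk] -> 13 lines: gyklo zjboy wbrt iobqa fzeq xkvd lbc qjy ghuk frytr vps psrn xha
Hunk 2: at line 7 remove [ghuk,frytr,vps] add [xeh] -> 11 lines: gyklo zjboy wbrt iobqa fzeq xkvd lbc qjy xeh psrn xha
Hunk 3: at line 9 remove [psrn] add [dxotv,btnv,gas] -> 13 lines: gyklo zjboy wbrt iobqa fzeq xkvd lbc qjy xeh dxotv btnv gas xha
Final line 9: xeh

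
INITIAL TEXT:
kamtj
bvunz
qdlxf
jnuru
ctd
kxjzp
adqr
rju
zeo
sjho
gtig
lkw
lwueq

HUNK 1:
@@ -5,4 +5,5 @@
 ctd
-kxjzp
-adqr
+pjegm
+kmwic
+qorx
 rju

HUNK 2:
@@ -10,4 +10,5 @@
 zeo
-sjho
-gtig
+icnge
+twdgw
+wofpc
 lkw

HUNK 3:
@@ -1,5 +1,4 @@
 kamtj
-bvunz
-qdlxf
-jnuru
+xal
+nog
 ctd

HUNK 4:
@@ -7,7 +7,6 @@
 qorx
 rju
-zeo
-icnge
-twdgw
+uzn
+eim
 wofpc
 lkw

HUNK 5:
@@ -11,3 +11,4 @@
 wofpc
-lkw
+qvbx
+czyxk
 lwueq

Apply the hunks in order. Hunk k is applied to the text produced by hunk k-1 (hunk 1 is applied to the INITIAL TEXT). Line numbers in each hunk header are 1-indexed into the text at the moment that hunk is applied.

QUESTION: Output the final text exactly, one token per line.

Answer: kamtj
xal
nog
ctd
pjegm
kmwic
qorx
rju
uzn
eim
wofpc
qvbx
czyxk
lwueq

Derivation:
Hunk 1: at line 5 remove [kxjzp,adqr] add [pjegm,kmwic,qorx] -> 14 lines: kamtj bvunz qdlxf jnuru ctd pjegm kmwic qorx rju zeo sjho gtig lkw lwueq
Hunk 2: at line 10 remove [sjho,gtig] add [icnge,twdgw,wofpc] -> 15 lines: kamtj bvunz qdlxf jnuru ctd pjegm kmwic qorx rju zeo icnge twdgw wofpc lkw lwueq
Hunk 3: at line 1 remove [bvunz,qdlxf,jnuru] add [xal,nog] -> 14 lines: kamtj xal nog ctd pjegm kmwic qorx rju zeo icnge twdgw wofpc lkw lwueq
Hunk 4: at line 7 remove [zeo,icnge,twdgw] add [uzn,eim] -> 13 lines: kamtj xal nog ctd pjegm kmwic qorx rju uzn eim wofpc lkw lwueq
Hunk 5: at line 11 remove [lkw] add [qvbx,czyxk] -> 14 lines: kamtj xal nog ctd pjegm kmwic qorx rju uzn eim wofpc qvbx czyxk lwueq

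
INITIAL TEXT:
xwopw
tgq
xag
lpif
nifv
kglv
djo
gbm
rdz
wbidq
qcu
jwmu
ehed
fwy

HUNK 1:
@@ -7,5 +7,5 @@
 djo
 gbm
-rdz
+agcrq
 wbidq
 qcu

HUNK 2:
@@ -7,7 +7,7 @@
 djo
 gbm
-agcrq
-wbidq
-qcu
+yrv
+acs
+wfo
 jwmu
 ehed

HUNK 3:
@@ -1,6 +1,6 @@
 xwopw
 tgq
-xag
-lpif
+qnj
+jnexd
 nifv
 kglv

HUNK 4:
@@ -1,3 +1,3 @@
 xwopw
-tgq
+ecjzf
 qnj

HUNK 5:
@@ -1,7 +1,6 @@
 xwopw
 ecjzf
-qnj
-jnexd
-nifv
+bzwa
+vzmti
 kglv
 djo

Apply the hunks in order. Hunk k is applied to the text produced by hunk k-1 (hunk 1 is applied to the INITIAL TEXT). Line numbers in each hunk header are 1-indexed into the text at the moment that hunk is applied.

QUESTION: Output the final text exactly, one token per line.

Answer: xwopw
ecjzf
bzwa
vzmti
kglv
djo
gbm
yrv
acs
wfo
jwmu
ehed
fwy

Derivation:
Hunk 1: at line 7 remove [rdz] add [agcrq] -> 14 lines: xwopw tgq xag lpif nifv kglv djo gbm agcrq wbidq qcu jwmu ehed fwy
Hunk 2: at line 7 remove [agcrq,wbidq,qcu] add [yrv,acs,wfo] -> 14 lines: xwopw tgq xag lpif nifv kglv djo gbm yrv acs wfo jwmu ehed fwy
Hunk 3: at line 1 remove [xag,lpif] add [qnj,jnexd] -> 14 lines: xwopw tgq qnj jnexd nifv kglv djo gbm yrv acs wfo jwmu ehed fwy
Hunk 4: at line 1 remove [tgq] add [ecjzf] -> 14 lines: xwopw ecjzf qnj jnexd nifv kglv djo gbm yrv acs wfo jwmu ehed fwy
Hunk 5: at line 1 remove [qnj,jnexd,nifv] add [bzwa,vzmti] -> 13 lines: xwopw ecjzf bzwa vzmti kglv djo gbm yrv acs wfo jwmu ehed fwy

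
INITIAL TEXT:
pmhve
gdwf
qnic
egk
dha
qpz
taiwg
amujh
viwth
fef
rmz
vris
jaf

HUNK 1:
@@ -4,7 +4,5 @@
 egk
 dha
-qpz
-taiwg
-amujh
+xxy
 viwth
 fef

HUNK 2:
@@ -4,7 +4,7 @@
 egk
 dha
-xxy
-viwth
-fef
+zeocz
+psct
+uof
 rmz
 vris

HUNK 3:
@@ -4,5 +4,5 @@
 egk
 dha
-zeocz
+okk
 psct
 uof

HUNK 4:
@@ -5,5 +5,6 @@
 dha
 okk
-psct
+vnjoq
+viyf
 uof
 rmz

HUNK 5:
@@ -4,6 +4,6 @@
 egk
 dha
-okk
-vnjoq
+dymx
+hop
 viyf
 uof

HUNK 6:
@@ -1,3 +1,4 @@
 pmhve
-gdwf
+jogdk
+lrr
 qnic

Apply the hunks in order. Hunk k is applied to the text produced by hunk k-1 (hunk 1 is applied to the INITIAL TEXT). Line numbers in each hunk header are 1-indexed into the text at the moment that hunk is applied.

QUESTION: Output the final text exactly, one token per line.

Hunk 1: at line 4 remove [qpz,taiwg,amujh] add [xxy] -> 11 lines: pmhve gdwf qnic egk dha xxy viwth fef rmz vris jaf
Hunk 2: at line 4 remove [xxy,viwth,fef] add [zeocz,psct,uof] -> 11 lines: pmhve gdwf qnic egk dha zeocz psct uof rmz vris jaf
Hunk 3: at line 4 remove [zeocz] add [okk] -> 11 lines: pmhve gdwf qnic egk dha okk psct uof rmz vris jaf
Hunk 4: at line 5 remove [psct] add [vnjoq,viyf] -> 12 lines: pmhve gdwf qnic egk dha okk vnjoq viyf uof rmz vris jaf
Hunk 5: at line 4 remove [okk,vnjoq] add [dymx,hop] -> 12 lines: pmhve gdwf qnic egk dha dymx hop viyf uof rmz vris jaf
Hunk 6: at line 1 remove [gdwf] add [jogdk,lrr] -> 13 lines: pmhve jogdk lrr qnic egk dha dymx hop viyf uof rmz vris jaf

Answer: pmhve
jogdk
lrr
qnic
egk
dha
dymx
hop
viyf
uof
rmz
vris
jaf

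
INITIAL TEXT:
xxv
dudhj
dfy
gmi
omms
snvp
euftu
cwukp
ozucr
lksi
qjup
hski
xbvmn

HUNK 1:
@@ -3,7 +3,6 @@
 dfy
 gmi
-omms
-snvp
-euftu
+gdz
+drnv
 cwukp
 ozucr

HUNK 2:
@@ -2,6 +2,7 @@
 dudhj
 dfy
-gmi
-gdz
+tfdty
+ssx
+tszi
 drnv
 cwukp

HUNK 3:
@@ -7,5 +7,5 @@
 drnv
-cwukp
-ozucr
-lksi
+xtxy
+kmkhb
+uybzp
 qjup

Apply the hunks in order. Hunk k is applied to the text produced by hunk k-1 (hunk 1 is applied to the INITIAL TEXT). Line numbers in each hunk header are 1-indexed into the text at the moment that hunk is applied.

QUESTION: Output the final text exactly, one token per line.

Hunk 1: at line 3 remove [omms,snvp,euftu] add [gdz,drnv] -> 12 lines: xxv dudhj dfy gmi gdz drnv cwukp ozucr lksi qjup hski xbvmn
Hunk 2: at line 2 remove [gmi,gdz] add [tfdty,ssx,tszi] -> 13 lines: xxv dudhj dfy tfdty ssx tszi drnv cwukp ozucr lksi qjup hski xbvmn
Hunk 3: at line 7 remove [cwukp,ozucr,lksi] add [xtxy,kmkhb,uybzp] -> 13 lines: xxv dudhj dfy tfdty ssx tszi drnv xtxy kmkhb uybzp qjup hski xbvmn

Answer: xxv
dudhj
dfy
tfdty
ssx
tszi
drnv
xtxy
kmkhb
uybzp
qjup
hski
xbvmn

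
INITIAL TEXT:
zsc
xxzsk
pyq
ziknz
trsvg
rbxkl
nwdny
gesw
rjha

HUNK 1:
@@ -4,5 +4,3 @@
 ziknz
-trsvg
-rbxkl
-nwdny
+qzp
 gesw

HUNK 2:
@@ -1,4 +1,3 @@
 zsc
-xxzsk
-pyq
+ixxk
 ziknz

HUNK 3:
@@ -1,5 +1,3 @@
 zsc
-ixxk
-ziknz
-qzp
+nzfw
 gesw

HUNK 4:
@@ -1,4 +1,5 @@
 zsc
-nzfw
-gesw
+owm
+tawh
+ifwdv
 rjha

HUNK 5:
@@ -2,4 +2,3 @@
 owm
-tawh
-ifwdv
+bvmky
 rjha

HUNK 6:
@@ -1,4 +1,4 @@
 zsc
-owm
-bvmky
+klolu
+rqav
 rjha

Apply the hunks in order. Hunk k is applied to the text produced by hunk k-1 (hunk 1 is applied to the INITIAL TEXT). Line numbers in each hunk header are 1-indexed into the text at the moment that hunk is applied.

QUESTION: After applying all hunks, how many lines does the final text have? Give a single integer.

Answer: 4

Derivation:
Hunk 1: at line 4 remove [trsvg,rbxkl,nwdny] add [qzp] -> 7 lines: zsc xxzsk pyq ziknz qzp gesw rjha
Hunk 2: at line 1 remove [xxzsk,pyq] add [ixxk] -> 6 lines: zsc ixxk ziknz qzp gesw rjha
Hunk 3: at line 1 remove [ixxk,ziknz,qzp] add [nzfw] -> 4 lines: zsc nzfw gesw rjha
Hunk 4: at line 1 remove [nzfw,gesw] add [owm,tawh,ifwdv] -> 5 lines: zsc owm tawh ifwdv rjha
Hunk 5: at line 2 remove [tawh,ifwdv] add [bvmky] -> 4 lines: zsc owm bvmky rjha
Hunk 6: at line 1 remove [owm,bvmky] add [klolu,rqav] -> 4 lines: zsc klolu rqav rjha
Final line count: 4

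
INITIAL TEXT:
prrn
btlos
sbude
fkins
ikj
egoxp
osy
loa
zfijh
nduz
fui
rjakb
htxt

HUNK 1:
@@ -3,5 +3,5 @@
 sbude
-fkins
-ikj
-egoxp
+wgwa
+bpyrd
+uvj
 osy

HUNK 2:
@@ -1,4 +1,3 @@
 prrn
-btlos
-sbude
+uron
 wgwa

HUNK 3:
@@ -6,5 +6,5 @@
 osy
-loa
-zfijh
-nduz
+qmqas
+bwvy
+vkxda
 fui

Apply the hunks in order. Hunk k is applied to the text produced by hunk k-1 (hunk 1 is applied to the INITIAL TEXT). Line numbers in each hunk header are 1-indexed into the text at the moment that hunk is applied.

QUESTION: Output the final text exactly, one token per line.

Answer: prrn
uron
wgwa
bpyrd
uvj
osy
qmqas
bwvy
vkxda
fui
rjakb
htxt

Derivation:
Hunk 1: at line 3 remove [fkins,ikj,egoxp] add [wgwa,bpyrd,uvj] -> 13 lines: prrn btlos sbude wgwa bpyrd uvj osy loa zfijh nduz fui rjakb htxt
Hunk 2: at line 1 remove [btlos,sbude] add [uron] -> 12 lines: prrn uron wgwa bpyrd uvj osy loa zfijh nduz fui rjakb htxt
Hunk 3: at line 6 remove [loa,zfijh,nduz] add [qmqas,bwvy,vkxda] -> 12 lines: prrn uron wgwa bpyrd uvj osy qmqas bwvy vkxda fui rjakb htxt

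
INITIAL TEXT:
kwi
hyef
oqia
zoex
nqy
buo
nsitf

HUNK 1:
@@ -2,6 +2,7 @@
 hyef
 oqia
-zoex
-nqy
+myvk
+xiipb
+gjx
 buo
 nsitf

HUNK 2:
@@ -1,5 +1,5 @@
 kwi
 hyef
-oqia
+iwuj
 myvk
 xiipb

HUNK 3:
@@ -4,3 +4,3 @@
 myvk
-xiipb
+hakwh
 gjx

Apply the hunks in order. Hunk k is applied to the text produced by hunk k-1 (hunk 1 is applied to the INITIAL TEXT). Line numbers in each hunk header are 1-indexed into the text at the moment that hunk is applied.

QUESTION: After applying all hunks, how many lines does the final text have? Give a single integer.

Hunk 1: at line 2 remove [zoex,nqy] add [myvk,xiipb,gjx] -> 8 lines: kwi hyef oqia myvk xiipb gjx buo nsitf
Hunk 2: at line 1 remove [oqia] add [iwuj] -> 8 lines: kwi hyef iwuj myvk xiipb gjx buo nsitf
Hunk 3: at line 4 remove [xiipb] add [hakwh] -> 8 lines: kwi hyef iwuj myvk hakwh gjx buo nsitf
Final line count: 8

Answer: 8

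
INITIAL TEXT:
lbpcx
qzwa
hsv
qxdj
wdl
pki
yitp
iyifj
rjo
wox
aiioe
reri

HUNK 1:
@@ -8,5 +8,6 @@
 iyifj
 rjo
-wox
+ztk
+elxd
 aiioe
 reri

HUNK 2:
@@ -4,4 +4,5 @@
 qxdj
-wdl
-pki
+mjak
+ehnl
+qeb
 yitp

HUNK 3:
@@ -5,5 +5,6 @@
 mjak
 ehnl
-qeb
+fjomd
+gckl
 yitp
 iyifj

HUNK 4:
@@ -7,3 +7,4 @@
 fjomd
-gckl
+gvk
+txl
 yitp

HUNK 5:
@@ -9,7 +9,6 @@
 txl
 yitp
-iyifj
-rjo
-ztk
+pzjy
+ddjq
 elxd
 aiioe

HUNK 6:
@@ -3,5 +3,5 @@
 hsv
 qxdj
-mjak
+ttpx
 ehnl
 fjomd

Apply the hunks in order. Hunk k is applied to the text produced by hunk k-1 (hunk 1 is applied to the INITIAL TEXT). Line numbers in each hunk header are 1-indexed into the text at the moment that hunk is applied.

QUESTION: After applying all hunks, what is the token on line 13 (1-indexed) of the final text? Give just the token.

Hunk 1: at line 8 remove [wox] add [ztk,elxd] -> 13 lines: lbpcx qzwa hsv qxdj wdl pki yitp iyifj rjo ztk elxd aiioe reri
Hunk 2: at line 4 remove [wdl,pki] add [mjak,ehnl,qeb] -> 14 lines: lbpcx qzwa hsv qxdj mjak ehnl qeb yitp iyifj rjo ztk elxd aiioe reri
Hunk 3: at line 5 remove [qeb] add [fjomd,gckl] -> 15 lines: lbpcx qzwa hsv qxdj mjak ehnl fjomd gckl yitp iyifj rjo ztk elxd aiioe reri
Hunk 4: at line 7 remove [gckl] add [gvk,txl] -> 16 lines: lbpcx qzwa hsv qxdj mjak ehnl fjomd gvk txl yitp iyifj rjo ztk elxd aiioe reri
Hunk 5: at line 9 remove [iyifj,rjo,ztk] add [pzjy,ddjq] -> 15 lines: lbpcx qzwa hsv qxdj mjak ehnl fjomd gvk txl yitp pzjy ddjq elxd aiioe reri
Hunk 6: at line 3 remove [mjak] add [ttpx] -> 15 lines: lbpcx qzwa hsv qxdj ttpx ehnl fjomd gvk txl yitp pzjy ddjq elxd aiioe reri
Final line 13: elxd

Answer: elxd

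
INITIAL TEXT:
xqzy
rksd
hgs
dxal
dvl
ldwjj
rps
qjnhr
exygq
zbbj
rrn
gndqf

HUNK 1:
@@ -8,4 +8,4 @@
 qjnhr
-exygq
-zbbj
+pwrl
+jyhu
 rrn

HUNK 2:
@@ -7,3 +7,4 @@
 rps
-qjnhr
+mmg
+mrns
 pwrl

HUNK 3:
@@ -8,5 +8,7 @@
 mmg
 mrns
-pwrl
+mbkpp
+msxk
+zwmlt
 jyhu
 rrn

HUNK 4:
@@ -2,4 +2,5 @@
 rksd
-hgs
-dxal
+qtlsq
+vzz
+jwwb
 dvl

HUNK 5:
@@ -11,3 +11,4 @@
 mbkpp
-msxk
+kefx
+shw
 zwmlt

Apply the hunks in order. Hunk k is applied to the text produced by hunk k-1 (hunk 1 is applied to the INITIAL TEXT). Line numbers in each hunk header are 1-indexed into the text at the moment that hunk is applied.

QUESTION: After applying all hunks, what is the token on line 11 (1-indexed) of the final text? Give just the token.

Answer: mbkpp

Derivation:
Hunk 1: at line 8 remove [exygq,zbbj] add [pwrl,jyhu] -> 12 lines: xqzy rksd hgs dxal dvl ldwjj rps qjnhr pwrl jyhu rrn gndqf
Hunk 2: at line 7 remove [qjnhr] add [mmg,mrns] -> 13 lines: xqzy rksd hgs dxal dvl ldwjj rps mmg mrns pwrl jyhu rrn gndqf
Hunk 3: at line 8 remove [pwrl] add [mbkpp,msxk,zwmlt] -> 15 lines: xqzy rksd hgs dxal dvl ldwjj rps mmg mrns mbkpp msxk zwmlt jyhu rrn gndqf
Hunk 4: at line 2 remove [hgs,dxal] add [qtlsq,vzz,jwwb] -> 16 lines: xqzy rksd qtlsq vzz jwwb dvl ldwjj rps mmg mrns mbkpp msxk zwmlt jyhu rrn gndqf
Hunk 5: at line 11 remove [msxk] add [kefx,shw] -> 17 lines: xqzy rksd qtlsq vzz jwwb dvl ldwjj rps mmg mrns mbkpp kefx shw zwmlt jyhu rrn gndqf
Final line 11: mbkpp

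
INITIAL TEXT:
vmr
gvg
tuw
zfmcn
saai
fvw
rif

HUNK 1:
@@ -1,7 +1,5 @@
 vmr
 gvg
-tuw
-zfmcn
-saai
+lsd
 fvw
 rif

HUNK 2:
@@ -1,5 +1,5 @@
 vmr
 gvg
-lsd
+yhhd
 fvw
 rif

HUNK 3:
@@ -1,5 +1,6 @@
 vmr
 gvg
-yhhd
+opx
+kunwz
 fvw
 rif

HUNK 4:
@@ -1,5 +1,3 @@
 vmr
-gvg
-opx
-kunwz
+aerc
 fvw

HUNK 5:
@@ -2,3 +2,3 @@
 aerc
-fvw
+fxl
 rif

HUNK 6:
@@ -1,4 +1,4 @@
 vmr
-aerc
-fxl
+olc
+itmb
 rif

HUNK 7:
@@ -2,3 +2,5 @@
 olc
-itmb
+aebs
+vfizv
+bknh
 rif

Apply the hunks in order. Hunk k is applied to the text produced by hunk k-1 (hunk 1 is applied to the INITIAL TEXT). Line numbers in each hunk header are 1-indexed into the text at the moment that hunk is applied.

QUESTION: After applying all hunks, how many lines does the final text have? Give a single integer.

Answer: 6

Derivation:
Hunk 1: at line 1 remove [tuw,zfmcn,saai] add [lsd] -> 5 lines: vmr gvg lsd fvw rif
Hunk 2: at line 1 remove [lsd] add [yhhd] -> 5 lines: vmr gvg yhhd fvw rif
Hunk 3: at line 1 remove [yhhd] add [opx,kunwz] -> 6 lines: vmr gvg opx kunwz fvw rif
Hunk 4: at line 1 remove [gvg,opx,kunwz] add [aerc] -> 4 lines: vmr aerc fvw rif
Hunk 5: at line 2 remove [fvw] add [fxl] -> 4 lines: vmr aerc fxl rif
Hunk 6: at line 1 remove [aerc,fxl] add [olc,itmb] -> 4 lines: vmr olc itmb rif
Hunk 7: at line 2 remove [itmb] add [aebs,vfizv,bknh] -> 6 lines: vmr olc aebs vfizv bknh rif
Final line count: 6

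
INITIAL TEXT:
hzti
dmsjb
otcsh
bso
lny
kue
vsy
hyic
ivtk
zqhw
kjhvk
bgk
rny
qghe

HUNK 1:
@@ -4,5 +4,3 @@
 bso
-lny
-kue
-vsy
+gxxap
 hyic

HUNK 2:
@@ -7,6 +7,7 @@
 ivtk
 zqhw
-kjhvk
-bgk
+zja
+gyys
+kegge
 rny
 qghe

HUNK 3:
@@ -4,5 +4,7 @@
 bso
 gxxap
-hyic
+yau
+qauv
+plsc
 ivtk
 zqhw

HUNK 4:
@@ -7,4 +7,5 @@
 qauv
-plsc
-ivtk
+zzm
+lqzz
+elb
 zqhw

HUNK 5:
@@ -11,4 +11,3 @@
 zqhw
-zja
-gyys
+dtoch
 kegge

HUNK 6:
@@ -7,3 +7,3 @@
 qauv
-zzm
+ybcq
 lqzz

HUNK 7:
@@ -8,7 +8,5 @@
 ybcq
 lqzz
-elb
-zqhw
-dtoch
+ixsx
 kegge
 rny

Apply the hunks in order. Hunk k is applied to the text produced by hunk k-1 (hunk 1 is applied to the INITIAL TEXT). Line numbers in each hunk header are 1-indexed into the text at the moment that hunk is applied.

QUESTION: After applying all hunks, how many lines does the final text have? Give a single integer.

Hunk 1: at line 4 remove [lny,kue,vsy] add [gxxap] -> 12 lines: hzti dmsjb otcsh bso gxxap hyic ivtk zqhw kjhvk bgk rny qghe
Hunk 2: at line 7 remove [kjhvk,bgk] add [zja,gyys,kegge] -> 13 lines: hzti dmsjb otcsh bso gxxap hyic ivtk zqhw zja gyys kegge rny qghe
Hunk 3: at line 4 remove [hyic] add [yau,qauv,plsc] -> 15 lines: hzti dmsjb otcsh bso gxxap yau qauv plsc ivtk zqhw zja gyys kegge rny qghe
Hunk 4: at line 7 remove [plsc,ivtk] add [zzm,lqzz,elb] -> 16 lines: hzti dmsjb otcsh bso gxxap yau qauv zzm lqzz elb zqhw zja gyys kegge rny qghe
Hunk 5: at line 11 remove [zja,gyys] add [dtoch] -> 15 lines: hzti dmsjb otcsh bso gxxap yau qauv zzm lqzz elb zqhw dtoch kegge rny qghe
Hunk 6: at line 7 remove [zzm] add [ybcq] -> 15 lines: hzti dmsjb otcsh bso gxxap yau qauv ybcq lqzz elb zqhw dtoch kegge rny qghe
Hunk 7: at line 8 remove [elb,zqhw,dtoch] add [ixsx] -> 13 lines: hzti dmsjb otcsh bso gxxap yau qauv ybcq lqzz ixsx kegge rny qghe
Final line count: 13

Answer: 13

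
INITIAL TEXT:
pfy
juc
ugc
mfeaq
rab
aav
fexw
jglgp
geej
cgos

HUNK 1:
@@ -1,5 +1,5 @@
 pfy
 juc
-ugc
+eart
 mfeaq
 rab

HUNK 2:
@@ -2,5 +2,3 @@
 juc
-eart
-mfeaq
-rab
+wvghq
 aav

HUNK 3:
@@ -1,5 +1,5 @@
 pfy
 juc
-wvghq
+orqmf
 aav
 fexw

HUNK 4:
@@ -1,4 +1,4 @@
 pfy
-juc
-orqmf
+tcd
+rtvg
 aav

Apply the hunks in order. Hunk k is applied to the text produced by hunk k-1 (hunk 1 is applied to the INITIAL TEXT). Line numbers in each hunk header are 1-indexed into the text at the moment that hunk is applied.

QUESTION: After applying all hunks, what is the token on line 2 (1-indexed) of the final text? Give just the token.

Answer: tcd

Derivation:
Hunk 1: at line 1 remove [ugc] add [eart] -> 10 lines: pfy juc eart mfeaq rab aav fexw jglgp geej cgos
Hunk 2: at line 2 remove [eart,mfeaq,rab] add [wvghq] -> 8 lines: pfy juc wvghq aav fexw jglgp geej cgos
Hunk 3: at line 1 remove [wvghq] add [orqmf] -> 8 lines: pfy juc orqmf aav fexw jglgp geej cgos
Hunk 4: at line 1 remove [juc,orqmf] add [tcd,rtvg] -> 8 lines: pfy tcd rtvg aav fexw jglgp geej cgos
Final line 2: tcd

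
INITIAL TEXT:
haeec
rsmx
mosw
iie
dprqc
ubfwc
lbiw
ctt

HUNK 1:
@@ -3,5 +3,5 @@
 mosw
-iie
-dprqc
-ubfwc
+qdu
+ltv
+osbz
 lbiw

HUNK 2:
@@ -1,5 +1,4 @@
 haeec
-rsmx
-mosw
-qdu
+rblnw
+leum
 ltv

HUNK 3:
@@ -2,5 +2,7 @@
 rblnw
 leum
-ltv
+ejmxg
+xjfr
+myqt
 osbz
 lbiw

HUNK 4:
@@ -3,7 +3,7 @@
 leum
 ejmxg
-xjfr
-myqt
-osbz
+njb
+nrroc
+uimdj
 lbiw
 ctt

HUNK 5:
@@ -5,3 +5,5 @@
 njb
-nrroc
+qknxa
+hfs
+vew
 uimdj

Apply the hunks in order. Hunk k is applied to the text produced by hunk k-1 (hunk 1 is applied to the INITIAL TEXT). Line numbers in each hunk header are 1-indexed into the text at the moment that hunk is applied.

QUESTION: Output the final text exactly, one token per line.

Hunk 1: at line 3 remove [iie,dprqc,ubfwc] add [qdu,ltv,osbz] -> 8 lines: haeec rsmx mosw qdu ltv osbz lbiw ctt
Hunk 2: at line 1 remove [rsmx,mosw,qdu] add [rblnw,leum] -> 7 lines: haeec rblnw leum ltv osbz lbiw ctt
Hunk 3: at line 2 remove [ltv] add [ejmxg,xjfr,myqt] -> 9 lines: haeec rblnw leum ejmxg xjfr myqt osbz lbiw ctt
Hunk 4: at line 3 remove [xjfr,myqt,osbz] add [njb,nrroc,uimdj] -> 9 lines: haeec rblnw leum ejmxg njb nrroc uimdj lbiw ctt
Hunk 5: at line 5 remove [nrroc] add [qknxa,hfs,vew] -> 11 lines: haeec rblnw leum ejmxg njb qknxa hfs vew uimdj lbiw ctt

Answer: haeec
rblnw
leum
ejmxg
njb
qknxa
hfs
vew
uimdj
lbiw
ctt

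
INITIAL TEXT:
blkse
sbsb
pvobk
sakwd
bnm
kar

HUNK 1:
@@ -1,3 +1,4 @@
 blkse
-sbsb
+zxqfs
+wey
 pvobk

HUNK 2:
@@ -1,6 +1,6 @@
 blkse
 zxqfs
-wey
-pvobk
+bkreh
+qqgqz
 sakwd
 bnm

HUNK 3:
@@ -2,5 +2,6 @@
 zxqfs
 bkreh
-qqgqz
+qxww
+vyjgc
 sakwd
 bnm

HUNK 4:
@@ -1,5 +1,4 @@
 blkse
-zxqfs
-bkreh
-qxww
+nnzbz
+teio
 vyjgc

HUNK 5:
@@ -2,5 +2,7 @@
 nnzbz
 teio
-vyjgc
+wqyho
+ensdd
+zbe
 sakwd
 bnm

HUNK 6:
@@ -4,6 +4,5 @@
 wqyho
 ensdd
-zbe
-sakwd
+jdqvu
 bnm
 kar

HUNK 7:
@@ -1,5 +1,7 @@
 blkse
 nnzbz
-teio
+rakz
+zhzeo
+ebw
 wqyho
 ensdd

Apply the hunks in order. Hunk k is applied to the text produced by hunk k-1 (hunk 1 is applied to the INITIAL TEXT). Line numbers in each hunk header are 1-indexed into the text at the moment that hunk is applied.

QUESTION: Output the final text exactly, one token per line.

Hunk 1: at line 1 remove [sbsb] add [zxqfs,wey] -> 7 lines: blkse zxqfs wey pvobk sakwd bnm kar
Hunk 2: at line 1 remove [wey,pvobk] add [bkreh,qqgqz] -> 7 lines: blkse zxqfs bkreh qqgqz sakwd bnm kar
Hunk 3: at line 2 remove [qqgqz] add [qxww,vyjgc] -> 8 lines: blkse zxqfs bkreh qxww vyjgc sakwd bnm kar
Hunk 4: at line 1 remove [zxqfs,bkreh,qxww] add [nnzbz,teio] -> 7 lines: blkse nnzbz teio vyjgc sakwd bnm kar
Hunk 5: at line 2 remove [vyjgc] add [wqyho,ensdd,zbe] -> 9 lines: blkse nnzbz teio wqyho ensdd zbe sakwd bnm kar
Hunk 6: at line 4 remove [zbe,sakwd] add [jdqvu] -> 8 lines: blkse nnzbz teio wqyho ensdd jdqvu bnm kar
Hunk 7: at line 1 remove [teio] add [rakz,zhzeo,ebw] -> 10 lines: blkse nnzbz rakz zhzeo ebw wqyho ensdd jdqvu bnm kar

Answer: blkse
nnzbz
rakz
zhzeo
ebw
wqyho
ensdd
jdqvu
bnm
kar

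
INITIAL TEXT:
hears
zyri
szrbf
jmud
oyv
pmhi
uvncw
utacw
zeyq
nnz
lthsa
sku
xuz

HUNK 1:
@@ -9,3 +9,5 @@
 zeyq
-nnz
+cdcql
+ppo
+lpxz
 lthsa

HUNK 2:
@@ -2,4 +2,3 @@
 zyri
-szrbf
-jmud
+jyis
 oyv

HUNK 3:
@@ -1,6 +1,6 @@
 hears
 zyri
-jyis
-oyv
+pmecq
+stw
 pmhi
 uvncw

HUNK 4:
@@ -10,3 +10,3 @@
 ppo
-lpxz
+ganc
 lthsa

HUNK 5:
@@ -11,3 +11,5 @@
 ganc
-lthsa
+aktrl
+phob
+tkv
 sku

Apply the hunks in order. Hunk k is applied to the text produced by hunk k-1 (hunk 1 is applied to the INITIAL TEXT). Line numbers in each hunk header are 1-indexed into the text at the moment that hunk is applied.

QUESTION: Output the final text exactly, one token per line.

Answer: hears
zyri
pmecq
stw
pmhi
uvncw
utacw
zeyq
cdcql
ppo
ganc
aktrl
phob
tkv
sku
xuz

Derivation:
Hunk 1: at line 9 remove [nnz] add [cdcql,ppo,lpxz] -> 15 lines: hears zyri szrbf jmud oyv pmhi uvncw utacw zeyq cdcql ppo lpxz lthsa sku xuz
Hunk 2: at line 2 remove [szrbf,jmud] add [jyis] -> 14 lines: hears zyri jyis oyv pmhi uvncw utacw zeyq cdcql ppo lpxz lthsa sku xuz
Hunk 3: at line 1 remove [jyis,oyv] add [pmecq,stw] -> 14 lines: hears zyri pmecq stw pmhi uvncw utacw zeyq cdcql ppo lpxz lthsa sku xuz
Hunk 4: at line 10 remove [lpxz] add [ganc] -> 14 lines: hears zyri pmecq stw pmhi uvncw utacw zeyq cdcql ppo ganc lthsa sku xuz
Hunk 5: at line 11 remove [lthsa] add [aktrl,phob,tkv] -> 16 lines: hears zyri pmecq stw pmhi uvncw utacw zeyq cdcql ppo ganc aktrl phob tkv sku xuz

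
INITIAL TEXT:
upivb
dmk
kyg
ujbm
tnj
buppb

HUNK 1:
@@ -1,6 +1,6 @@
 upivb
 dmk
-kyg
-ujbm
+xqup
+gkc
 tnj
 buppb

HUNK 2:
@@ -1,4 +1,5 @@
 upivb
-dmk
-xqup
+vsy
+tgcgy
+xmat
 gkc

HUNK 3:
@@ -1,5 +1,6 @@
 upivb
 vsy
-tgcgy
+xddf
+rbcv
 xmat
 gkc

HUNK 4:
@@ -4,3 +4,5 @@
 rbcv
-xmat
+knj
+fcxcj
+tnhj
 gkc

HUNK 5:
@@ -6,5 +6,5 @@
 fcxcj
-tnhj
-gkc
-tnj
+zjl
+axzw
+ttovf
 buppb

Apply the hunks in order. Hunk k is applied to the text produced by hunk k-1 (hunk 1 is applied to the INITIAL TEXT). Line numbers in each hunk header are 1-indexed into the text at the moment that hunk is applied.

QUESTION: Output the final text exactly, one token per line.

Answer: upivb
vsy
xddf
rbcv
knj
fcxcj
zjl
axzw
ttovf
buppb

Derivation:
Hunk 1: at line 1 remove [kyg,ujbm] add [xqup,gkc] -> 6 lines: upivb dmk xqup gkc tnj buppb
Hunk 2: at line 1 remove [dmk,xqup] add [vsy,tgcgy,xmat] -> 7 lines: upivb vsy tgcgy xmat gkc tnj buppb
Hunk 3: at line 1 remove [tgcgy] add [xddf,rbcv] -> 8 lines: upivb vsy xddf rbcv xmat gkc tnj buppb
Hunk 4: at line 4 remove [xmat] add [knj,fcxcj,tnhj] -> 10 lines: upivb vsy xddf rbcv knj fcxcj tnhj gkc tnj buppb
Hunk 5: at line 6 remove [tnhj,gkc,tnj] add [zjl,axzw,ttovf] -> 10 lines: upivb vsy xddf rbcv knj fcxcj zjl axzw ttovf buppb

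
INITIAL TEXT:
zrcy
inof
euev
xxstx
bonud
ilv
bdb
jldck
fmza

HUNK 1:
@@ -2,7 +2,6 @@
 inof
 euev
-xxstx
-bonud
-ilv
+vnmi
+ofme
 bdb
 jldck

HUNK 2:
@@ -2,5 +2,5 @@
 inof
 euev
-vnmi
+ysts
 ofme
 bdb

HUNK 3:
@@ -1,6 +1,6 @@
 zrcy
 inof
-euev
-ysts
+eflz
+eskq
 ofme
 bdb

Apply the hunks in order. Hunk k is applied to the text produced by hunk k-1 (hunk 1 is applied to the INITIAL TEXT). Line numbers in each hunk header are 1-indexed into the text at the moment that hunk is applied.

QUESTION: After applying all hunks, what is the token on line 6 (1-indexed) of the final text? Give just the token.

Answer: bdb

Derivation:
Hunk 1: at line 2 remove [xxstx,bonud,ilv] add [vnmi,ofme] -> 8 lines: zrcy inof euev vnmi ofme bdb jldck fmza
Hunk 2: at line 2 remove [vnmi] add [ysts] -> 8 lines: zrcy inof euev ysts ofme bdb jldck fmza
Hunk 3: at line 1 remove [euev,ysts] add [eflz,eskq] -> 8 lines: zrcy inof eflz eskq ofme bdb jldck fmza
Final line 6: bdb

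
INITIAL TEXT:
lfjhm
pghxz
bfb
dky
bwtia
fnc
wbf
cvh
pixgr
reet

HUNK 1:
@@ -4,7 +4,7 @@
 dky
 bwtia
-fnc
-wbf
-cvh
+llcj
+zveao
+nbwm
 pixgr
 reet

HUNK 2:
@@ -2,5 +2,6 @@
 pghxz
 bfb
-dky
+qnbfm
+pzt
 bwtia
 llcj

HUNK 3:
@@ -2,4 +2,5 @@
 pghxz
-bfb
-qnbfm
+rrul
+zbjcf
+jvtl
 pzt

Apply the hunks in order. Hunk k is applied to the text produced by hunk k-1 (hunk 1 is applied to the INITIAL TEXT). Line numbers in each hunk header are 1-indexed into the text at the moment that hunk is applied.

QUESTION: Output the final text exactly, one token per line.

Answer: lfjhm
pghxz
rrul
zbjcf
jvtl
pzt
bwtia
llcj
zveao
nbwm
pixgr
reet

Derivation:
Hunk 1: at line 4 remove [fnc,wbf,cvh] add [llcj,zveao,nbwm] -> 10 lines: lfjhm pghxz bfb dky bwtia llcj zveao nbwm pixgr reet
Hunk 2: at line 2 remove [dky] add [qnbfm,pzt] -> 11 lines: lfjhm pghxz bfb qnbfm pzt bwtia llcj zveao nbwm pixgr reet
Hunk 3: at line 2 remove [bfb,qnbfm] add [rrul,zbjcf,jvtl] -> 12 lines: lfjhm pghxz rrul zbjcf jvtl pzt bwtia llcj zveao nbwm pixgr reet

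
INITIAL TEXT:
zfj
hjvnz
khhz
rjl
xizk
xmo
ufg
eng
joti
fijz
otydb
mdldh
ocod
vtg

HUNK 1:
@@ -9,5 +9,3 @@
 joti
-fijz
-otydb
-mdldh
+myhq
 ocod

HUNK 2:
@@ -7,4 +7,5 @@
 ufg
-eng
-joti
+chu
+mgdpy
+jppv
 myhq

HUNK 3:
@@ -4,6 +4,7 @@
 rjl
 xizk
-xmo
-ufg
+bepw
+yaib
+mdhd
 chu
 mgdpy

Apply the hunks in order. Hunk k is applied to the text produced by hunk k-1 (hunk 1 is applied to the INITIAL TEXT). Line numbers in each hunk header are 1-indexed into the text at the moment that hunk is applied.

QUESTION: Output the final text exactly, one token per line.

Hunk 1: at line 9 remove [fijz,otydb,mdldh] add [myhq] -> 12 lines: zfj hjvnz khhz rjl xizk xmo ufg eng joti myhq ocod vtg
Hunk 2: at line 7 remove [eng,joti] add [chu,mgdpy,jppv] -> 13 lines: zfj hjvnz khhz rjl xizk xmo ufg chu mgdpy jppv myhq ocod vtg
Hunk 3: at line 4 remove [xmo,ufg] add [bepw,yaib,mdhd] -> 14 lines: zfj hjvnz khhz rjl xizk bepw yaib mdhd chu mgdpy jppv myhq ocod vtg

Answer: zfj
hjvnz
khhz
rjl
xizk
bepw
yaib
mdhd
chu
mgdpy
jppv
myhq
ocod
vtg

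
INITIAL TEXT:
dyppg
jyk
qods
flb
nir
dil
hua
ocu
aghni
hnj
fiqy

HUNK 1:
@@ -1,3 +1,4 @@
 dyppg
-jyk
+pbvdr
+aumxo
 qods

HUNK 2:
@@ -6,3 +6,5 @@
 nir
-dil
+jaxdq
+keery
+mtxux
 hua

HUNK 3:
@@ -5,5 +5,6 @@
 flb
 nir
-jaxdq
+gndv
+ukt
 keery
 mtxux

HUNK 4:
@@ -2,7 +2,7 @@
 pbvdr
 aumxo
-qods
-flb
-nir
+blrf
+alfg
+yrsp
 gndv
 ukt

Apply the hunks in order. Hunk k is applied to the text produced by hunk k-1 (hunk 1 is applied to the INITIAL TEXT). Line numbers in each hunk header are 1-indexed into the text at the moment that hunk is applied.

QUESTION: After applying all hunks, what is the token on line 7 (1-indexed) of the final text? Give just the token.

Hunk 1: at line 1 remove [jyk] add [pbvdr,aumxo] -> 12 lines: dyppg pbvdr aumxo qods flb nir dil hua ocu aghni hnj fiqy
Hunk 2: at line 6 remove [dil] add [jaxdq,keery,mtxux] -> 14 lines: dyppg pbvdr aumxo qods flb nir jaxdq keery mtxux hua ocu aghni hnj fiqy
Hunk 3: at line 5 remove [jaxdq] add [gndv,ukt] -> 15 lines: dyppg pbvdr aumxo qods flb nir gndv ukt keery mtxux hua ocu aghni hnj fiqy
Hunk 4: at line 2 remove [qods,flb,nir] add [blrf,alfg,yrsp] -> 15 lines: dyppg pbvdr aumxo blrf alfg yrsp gndv ukt keery mtxux hua ocu aghni hnj fiqy
Final line 7: gndv

Answer: gndv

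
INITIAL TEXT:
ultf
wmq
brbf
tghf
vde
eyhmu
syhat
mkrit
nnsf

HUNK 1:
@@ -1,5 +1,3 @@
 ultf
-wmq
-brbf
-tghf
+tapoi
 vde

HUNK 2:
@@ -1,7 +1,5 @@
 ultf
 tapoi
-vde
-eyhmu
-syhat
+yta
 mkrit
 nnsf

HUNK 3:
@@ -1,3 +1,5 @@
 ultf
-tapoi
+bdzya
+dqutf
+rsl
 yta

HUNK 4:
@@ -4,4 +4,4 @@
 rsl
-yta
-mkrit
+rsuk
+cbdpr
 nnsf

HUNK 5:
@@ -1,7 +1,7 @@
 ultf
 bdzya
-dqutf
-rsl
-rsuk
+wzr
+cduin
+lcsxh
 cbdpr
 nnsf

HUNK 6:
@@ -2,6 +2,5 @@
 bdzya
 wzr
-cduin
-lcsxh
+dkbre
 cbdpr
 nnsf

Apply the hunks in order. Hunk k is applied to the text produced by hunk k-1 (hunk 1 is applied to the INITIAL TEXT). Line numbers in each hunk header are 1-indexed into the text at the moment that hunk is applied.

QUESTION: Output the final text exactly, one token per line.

Answer: ultf
bdzya
wzr
dkbre
cbdpr
nnsf

Derivation:
Hunk 1: at line 1 remove [wmq,brbf,tghf] add [tapoi] -> 7 lines: ultf tapoi vde eyhmu syhat mkrit nnsf
Hunk 2: at line 1 remove [vde,eyhmu,syhat] add [yta] -> 5 lines: ultf tapoi yta mkrit nnsf
Hunk 3: at line 1 remove [tapoi] add [bdzya,dqutf,rsl] -> 7 lines: ultf bdzya dqutf rsl yta mkrit nnsf
Hunk 4: at line 4 remove [yta,mkrit] add [rsuk,cbdpr] -> 7 lines: ultf bdzya dqutf rsl rsuk cbdpr nnsf
Hunk 5: at line 1 remove [dqutf,rsl,rsuk] add [wzr,cduin,lcsxh] -> 7 lines: ultf bdzya wzr cduin lcsxh cbdpr nnsf
Hunk 6: at line 2 remove [cduin,lcsxh] add [dkbre] -> 6 lines: ultf bdzya wzr dkbre cbdpr nnsf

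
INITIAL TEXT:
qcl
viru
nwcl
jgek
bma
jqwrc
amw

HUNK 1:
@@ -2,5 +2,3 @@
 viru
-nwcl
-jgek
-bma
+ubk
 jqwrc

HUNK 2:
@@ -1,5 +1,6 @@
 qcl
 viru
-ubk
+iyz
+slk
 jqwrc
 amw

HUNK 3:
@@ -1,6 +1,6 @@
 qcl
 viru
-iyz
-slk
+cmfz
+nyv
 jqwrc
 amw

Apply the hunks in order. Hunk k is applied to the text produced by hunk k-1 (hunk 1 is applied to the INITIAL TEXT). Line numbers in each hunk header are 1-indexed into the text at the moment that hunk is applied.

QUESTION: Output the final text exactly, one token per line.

Answer: qcl
viru
cmfz
nyv
jqwrc
amw

Derivation:
Hunk 1: at line 2 remove [nwcl,jgek,bma] add [ubk] -> 5 lines: qcl viru ubk jqwrc amw
Hunk 2: at line 1 remove [ubk] add [iyz,slk] -> 6 lines: qcl viru iyz slk jqwrc amw
Hunk 3: at line 1 remove [iyz,slk] add [cmfz,nyv] -> 6 lines: qcl viru cmfz nyv jqwrc amw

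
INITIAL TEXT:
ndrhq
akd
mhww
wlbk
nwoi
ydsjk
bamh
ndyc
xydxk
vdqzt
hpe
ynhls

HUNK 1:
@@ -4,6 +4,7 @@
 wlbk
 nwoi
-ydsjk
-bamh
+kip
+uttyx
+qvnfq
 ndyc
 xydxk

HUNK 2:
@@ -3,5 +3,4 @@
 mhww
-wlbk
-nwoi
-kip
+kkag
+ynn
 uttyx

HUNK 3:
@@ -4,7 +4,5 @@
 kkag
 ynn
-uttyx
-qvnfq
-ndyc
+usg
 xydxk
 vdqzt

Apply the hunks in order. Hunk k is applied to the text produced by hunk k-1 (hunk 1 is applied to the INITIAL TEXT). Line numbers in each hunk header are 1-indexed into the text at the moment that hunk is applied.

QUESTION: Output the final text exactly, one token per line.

Hunk 1: at line 4 remove [ydsjk,bamh] add [kip,uttyx,qvnfq] -> 13 lines: ndrhq akd mhww wlbk nwoi kip uttyx qvnfq ndyc xydxk vdqzt hpe ynhls
Hunk 2: at line 3 remove [wlbk,nwoi,kip] add [kkag,ynn] -> 12 lines: ndrhq akd mhww kkag ynn uttyx qvnfq ndyc xydxk vdqzt hpe ynhls
Hunk 3: at line 4 remove [uttyx,qvnfq,ndyc] add [usg] -> 10 lines: ndrhq akd mhww kkag ynn usg xydxk vdqzt hpe ynhls

Answer: ndrhq
akd
mhww
kkag
ynn
usg
xydxk
vdqzt
hpe
ynhls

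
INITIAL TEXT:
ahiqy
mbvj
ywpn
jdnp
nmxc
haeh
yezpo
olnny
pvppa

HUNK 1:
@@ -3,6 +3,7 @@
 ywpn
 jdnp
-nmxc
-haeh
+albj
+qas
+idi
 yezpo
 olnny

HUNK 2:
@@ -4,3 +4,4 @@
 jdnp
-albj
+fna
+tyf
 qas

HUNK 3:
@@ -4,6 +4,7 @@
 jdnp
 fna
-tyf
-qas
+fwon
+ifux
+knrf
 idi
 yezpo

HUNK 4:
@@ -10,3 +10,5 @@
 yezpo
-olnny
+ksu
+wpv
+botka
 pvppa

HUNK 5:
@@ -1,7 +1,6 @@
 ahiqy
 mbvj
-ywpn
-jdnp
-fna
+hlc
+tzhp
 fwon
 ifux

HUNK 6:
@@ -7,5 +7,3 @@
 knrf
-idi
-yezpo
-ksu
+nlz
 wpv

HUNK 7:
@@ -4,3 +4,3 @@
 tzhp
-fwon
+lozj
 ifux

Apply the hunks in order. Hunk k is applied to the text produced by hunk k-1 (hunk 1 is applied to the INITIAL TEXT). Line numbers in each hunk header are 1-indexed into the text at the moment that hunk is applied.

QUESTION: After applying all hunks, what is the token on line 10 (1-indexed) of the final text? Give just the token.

Answer: botka

Derivation:
Hunk 1: at line 3 remove [nmxc,haeh] add [albj,qas,idi] -> 10 lines: ahiqy mbvj ywpn jdnp albj qas idi yezpo olnny pvppa
Hunk 2: at line 4 remove [albj] add [fna,tyf] -> 11 lines: ahiqy mbvj ywpn jdnp fna tyf qas idi yezpo olnny pvppa
Hunk 3: at line 4 remove [tyf,qas] add [fwon,ifux,knrf] -> 12 lines: ahiqy mbvj ywpn jdnp fna fwon ifux knrf idi yezpo olnny pvppa
Hunk 4: at line 10 remove [olnny] add [ksu,wpv,botka] -> 14 lines: ahiqy mbvj ywpn jdnp fna fwon ifux knrf idi yezpo ksu wpv botka pvppa
Hunk 5: at line 1 remove [ywpn,jdnp,fna] add [hlc,tzhp] -> 13 lines: ahiqy mbvj hlc tzhp fwon ifux knrf idi yezpo ksu wpv botka pvppa
Hunk 6: at line 7 remove [idi,yezpo,ksu] add [nlz] -> 11 lines: ahiqy mbvj hlc tzhp fwon ifux knrf nlz wpv botka pvppa
Hunk 7: at line 4 remove [fwon] add [lozj] -> 11 lines: ahiqy mbvj hlc tzhp lozj ifux knrf nlz wpv botka pvppa
Final line 10: botka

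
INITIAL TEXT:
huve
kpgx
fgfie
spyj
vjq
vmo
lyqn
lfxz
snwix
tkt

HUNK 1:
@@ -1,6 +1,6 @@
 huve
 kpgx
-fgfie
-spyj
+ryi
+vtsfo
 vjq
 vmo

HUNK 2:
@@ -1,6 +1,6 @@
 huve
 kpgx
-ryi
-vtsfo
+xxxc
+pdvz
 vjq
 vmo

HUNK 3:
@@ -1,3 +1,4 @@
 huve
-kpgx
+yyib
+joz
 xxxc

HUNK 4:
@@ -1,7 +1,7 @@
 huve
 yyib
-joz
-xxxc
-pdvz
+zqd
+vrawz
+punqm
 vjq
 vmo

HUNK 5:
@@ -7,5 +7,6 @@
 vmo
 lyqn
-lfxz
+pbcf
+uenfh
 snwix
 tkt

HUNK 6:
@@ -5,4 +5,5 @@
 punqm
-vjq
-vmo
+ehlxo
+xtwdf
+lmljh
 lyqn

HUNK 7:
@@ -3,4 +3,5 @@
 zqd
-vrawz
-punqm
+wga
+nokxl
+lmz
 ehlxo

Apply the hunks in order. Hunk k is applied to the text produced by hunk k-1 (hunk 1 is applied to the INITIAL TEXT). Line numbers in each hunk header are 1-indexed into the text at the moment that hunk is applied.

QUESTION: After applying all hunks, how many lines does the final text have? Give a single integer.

Hunk 1: at line 1 remove [fgfie,spyj] add [ryi,vtsfo] -> 10 lines: huve kpgx ryi vtsfo vjq vmo lyqn lfxz snwix tkt
Hunk 2: at line 1 remove [ryi,vtsfo] add [xxxc,pdvz] -> 10 lines: huve kpgx xxxc pdvz vjq vmo lyqn lfxz snwix tkt
Hunk 3: at line 1 remove [kpgx] add [yyib,joz] -> 11 lines: huve yyib joz xxxc pdvz vjq vmo lyqn lfxz snwix tkt
Hunk 4: at line 1 remove [joz,xxxc,pdvz] add [zqd,vrawz,punqm] -> 11 lines: huve yyib zqd vrawz punqm vjq vmo lyqn lfxz snwix tkt
Hunk 5: at line 7 remove [lfxz] add [pbcf,uenfh] -> 12 lines: huve yyib zqd vrawz punqm vjq vmo lyqn pbcf uenfh snwix tkt
Hunk 6: at line 5 remove [vjq,vmo] add [ehlxo,xtwdf,lmljh] -> 13 lines: huve yyib zqd vrawz punqm ehlxo xtwdf lmljh lyqn pbcf uenfh snwix tkt
Hunk 7: at line 3 remove [vrawz,punqm] add [wga,nokxl,lmz] -> 14 lines: huve yyib zqd wga nokxl lmz ehlxo xtwdf lmljh lyqn pbcf uenfh snwix tkt
Final line count: 14

Answer: 14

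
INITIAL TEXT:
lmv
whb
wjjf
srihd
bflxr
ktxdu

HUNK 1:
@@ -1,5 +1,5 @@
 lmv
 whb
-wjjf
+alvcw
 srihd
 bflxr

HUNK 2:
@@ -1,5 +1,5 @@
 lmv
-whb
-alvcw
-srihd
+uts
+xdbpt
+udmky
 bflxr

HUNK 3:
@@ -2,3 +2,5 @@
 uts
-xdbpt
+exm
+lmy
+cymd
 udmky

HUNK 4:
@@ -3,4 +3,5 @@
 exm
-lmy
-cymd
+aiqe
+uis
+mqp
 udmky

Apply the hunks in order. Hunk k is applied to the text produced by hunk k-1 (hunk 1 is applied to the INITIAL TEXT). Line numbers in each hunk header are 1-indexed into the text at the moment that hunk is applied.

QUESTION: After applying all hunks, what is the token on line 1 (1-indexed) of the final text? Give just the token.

Answer: lmv

Derivation:
Hunk 1: at line 1 remove [wjjf] add [alvcw] -> 6 lines: lmv whb alvcw srihd bflxr ktxdu
Hunk 2: at line 1 remove [whb,alvcw,srihd] add [uts,xdbpt,udmky] -> 6 lines: lmv uts xdbpt udmky bflxr ktxdu
Hunk 3: at line 2 remove [xdbpt] add [exm,lmy,cymd] -> 8 lines: lmv uts exm lmy cymd udmky bflxr ktxdu
Hunk 4: at line 3 remove [lmy,cymd] add [aiqe,uis,mqp] -> 9 lines: lmv uts exm aiqe uis mqp udmky bflxr ktxdu
Final line 1: lmv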